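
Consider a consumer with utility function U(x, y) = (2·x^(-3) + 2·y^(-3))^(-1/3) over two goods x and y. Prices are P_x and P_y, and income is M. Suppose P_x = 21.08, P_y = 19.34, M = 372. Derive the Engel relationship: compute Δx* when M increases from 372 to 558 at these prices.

Δx* = 4.5542

MRS = MU_x/MU_y = (y/x)^(4). Set equal to P_x/P_y.
Hence y/x = (P_x/P_y)^(1/(4)), i.e. raised to the 0.25 power.
Substitute y = (y/x)·x into the budget: x* = M/(P_x + P_y·(y/x)).
Numerically y/x = 1.021771, so x* = 372/(21.08 + 19.34·1.021771) = 9.1085.
At M' = 558: x* = 13.6627. Change: 13.6627 − 9.1085 = 4.5542.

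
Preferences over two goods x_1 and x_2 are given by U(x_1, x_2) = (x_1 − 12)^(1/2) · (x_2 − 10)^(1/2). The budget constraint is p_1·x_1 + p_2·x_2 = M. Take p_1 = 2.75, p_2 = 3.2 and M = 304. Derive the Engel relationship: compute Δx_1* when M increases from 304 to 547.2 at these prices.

This is Cobb-Douglas in (x_1−12, x_2−10): tangency gives 0.5·p_2·(x_2−10) = 0.5·p_1·(x_1−12).
Substituting into the budget: x_1* = 12 + 0.5·(M − 12·p_1 − 10·p_2)/p_1, and x_2* = 10 + 0.5·(…)/p_2.
Discretionary income = 304 − 12·2.75 − 10·3.2 = 239; x_1* = 12 + 0.5·239/2.75 = 55.4545.
At M' = 547.2: x_1* = 99.6727. Change: 99.6727 − 55.4545 = 44.2182.

Δx_1* = 44.2182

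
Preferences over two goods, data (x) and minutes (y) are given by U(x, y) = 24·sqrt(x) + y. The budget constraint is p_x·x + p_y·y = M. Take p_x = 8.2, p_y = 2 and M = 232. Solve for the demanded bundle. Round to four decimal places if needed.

x* = 8.5663, y* = 80.878

Utility is quasi-linear in y; the FOC for x is 12/√x = p_x/p_y.
Thus x* = (12·p_y/p_x)² — independent of M — with the rest of income spent on y.
Plugging in: x* = (12·2/8.2)² = 8.5663, y* = 80.878.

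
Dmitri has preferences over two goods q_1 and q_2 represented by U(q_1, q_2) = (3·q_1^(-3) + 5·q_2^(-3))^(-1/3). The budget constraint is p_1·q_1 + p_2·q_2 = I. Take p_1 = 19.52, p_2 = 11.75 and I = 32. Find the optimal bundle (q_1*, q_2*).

q_1* = 0.9228, q_2* = 1.1904

From the CES first-order condition, (3/5)·(q_2/q_1)^(4) = p_1/p_2.
Hence q_2/q_1 = ((5/3)·p_1/p_2)^(1/(4)), i.e. raised to the 0.25 power.
Substitute q_2 = (q_2/q_1)·q_1 into the budget: q_1* = I/(p_1 + p_2·(q_2/q_1)).
Numerically q_2/q_1 = 1.289949, so q_1* = 32/(19.52 + 11.75·1.289949) = 0.9228 and q_2* = 1.289949·0.9228 = 1.1904.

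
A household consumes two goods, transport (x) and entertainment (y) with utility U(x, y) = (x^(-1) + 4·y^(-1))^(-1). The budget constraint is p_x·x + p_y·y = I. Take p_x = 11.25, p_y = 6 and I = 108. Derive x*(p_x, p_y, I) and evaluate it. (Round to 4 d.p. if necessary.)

Substitute y = (y/x)·x into the budget: x* = I/(p_x + p_y·(y/x)).
Numerically y/x = 2.738613, so x* = 108/(11.25 + 6·2.738613) = 3.9015.

x* = 3.9015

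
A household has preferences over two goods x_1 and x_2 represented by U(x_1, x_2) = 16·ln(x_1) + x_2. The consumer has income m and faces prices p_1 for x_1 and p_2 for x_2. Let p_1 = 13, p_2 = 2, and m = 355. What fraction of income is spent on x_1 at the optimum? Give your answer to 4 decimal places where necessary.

At the given prices: x_1* = 16·2/13 = 2.4615, and x_2* = 161.5.
Expenditure on x_1: 13·2.4615 = 32; share = 0.0901.

share on x_1 = 0.0901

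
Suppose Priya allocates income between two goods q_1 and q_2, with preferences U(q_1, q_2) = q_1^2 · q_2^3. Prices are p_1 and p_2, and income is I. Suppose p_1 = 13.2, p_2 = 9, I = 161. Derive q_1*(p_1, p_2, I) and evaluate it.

The MRS is (2/3)·q_2/q_1. Set MRS = p_1/p_2.
Rearranging, p_2·q_2 = (3/2)·p_1·q_1. Substituting into the budget gives p_1·q_1·(1 + (3/2)) = I.
Demand: q_1*(p_1,p_2,I) = 0.4·I/p_1 and q_2* = 0.6·I/p_2.
At p_1=13.2, p_2=9, I=161: q_1* = 0.4·161/13.2 = 4.8788.

q_1* = 4.8788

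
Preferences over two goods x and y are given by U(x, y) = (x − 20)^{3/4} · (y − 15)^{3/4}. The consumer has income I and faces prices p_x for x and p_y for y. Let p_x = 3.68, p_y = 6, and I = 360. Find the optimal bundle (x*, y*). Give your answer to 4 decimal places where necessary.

Let x' = x−20, y' = y−15. MRS = y'/x' = p_x/p_y.
After buying the subsistence bundle (20, 15), a share 0.5 of the remaining income goes to x: x* = 20 + 0.5·(I − 20p_x − 15p_y)/p_x.
Discretionary income = 360 − 20·3.68 − 15·6 = 196.4; x* = 20 + 0.5·196.4/3.68 = 46.6848; y* = 15 + 0.5·196.4/6 = 31.3667.

x* = 46.6848, y* = 31.3667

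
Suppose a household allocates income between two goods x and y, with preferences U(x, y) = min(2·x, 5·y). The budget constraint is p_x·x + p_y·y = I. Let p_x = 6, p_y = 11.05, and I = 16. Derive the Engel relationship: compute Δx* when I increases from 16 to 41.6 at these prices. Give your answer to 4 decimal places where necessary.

Δx* = 2.4568

With perfect complements, no substitution: consume in ratio x:y = 5:2.
Budget: p_x·x + p_y·(2/5)·x = I, so (5·p_x + 2·p_y)·x = 5·I.
Demand: x*(p_x,p_y,I) = 5·I/(5·p_x + 2·p_y), y* = 2·I/(5·p_x + 2·p_y).
Here 5·6 + 2·11.05 = 52.1, giving x* = 1.5355.
At I' = 41.6: x* = 3.9923. Change: 3.9923 − 1.5355 = 2.4568.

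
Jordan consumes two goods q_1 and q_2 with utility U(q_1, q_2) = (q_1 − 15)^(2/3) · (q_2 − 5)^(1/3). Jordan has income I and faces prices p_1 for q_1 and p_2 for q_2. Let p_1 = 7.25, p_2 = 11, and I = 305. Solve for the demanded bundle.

Discretionary income = 305 − 15·7.25 − 5·11 = 141.25; q_1* = 15 + 2/3·141.25/7.25 = 27.9885; q_2* = 5 + 1/3·141.25/11 = 9.2803.

q_1* = 27.9885, q_2* = 9.2803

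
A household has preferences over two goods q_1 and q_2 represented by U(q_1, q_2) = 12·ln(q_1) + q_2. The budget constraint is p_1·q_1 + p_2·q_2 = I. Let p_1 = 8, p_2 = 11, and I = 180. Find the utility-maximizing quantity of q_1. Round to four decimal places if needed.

q_1* = 16.5

Set MRS = p_1/p_2: (12/q_1)/1 = p_1/p_2.
So q_1*(p_1,p_2) = 12·p_2/p_1, independent of income; and q_2* = (I − 12·p_2)/p_2.
At the given prices: q_1* = 12·11/8 = 16.5.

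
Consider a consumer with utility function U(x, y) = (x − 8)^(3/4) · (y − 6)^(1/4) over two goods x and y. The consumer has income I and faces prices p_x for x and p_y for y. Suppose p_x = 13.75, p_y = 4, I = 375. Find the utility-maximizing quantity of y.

y* = 21.0625

MRS = 3·(y−6)/(x−8). Tangency with p_x/p_y gives y−6 = (1/3)·(p_x/p_y)·(x−8).
After buying the subsistence bundle (8, 6), a share 0.75 of the remaining income goes to x: x* = 8 + 0.75·(I − 8p_x − 6p_y)/p_x.
Discretionary income = 375 − 8·13.75 − 6·4 = 241; y* = 6 + 0.25·241/4 = 21.0625.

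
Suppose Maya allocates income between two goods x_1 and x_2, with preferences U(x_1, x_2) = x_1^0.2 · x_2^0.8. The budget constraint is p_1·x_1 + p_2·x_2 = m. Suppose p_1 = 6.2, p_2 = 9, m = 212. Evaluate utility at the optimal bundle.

The MRS is (1/4)·x_2/x_1. Set MRS = p_1/p_2.
Rearranging, p_2·x_2 = 4·p_1·x_1. Substituting into the budget gives p_1·x_1·(1 + 4) = m.
Demand: x_1*(p_1,p_2,m) = 0.2·m/p_1 and x_2* = 0.8·m/p_2.
At p_1=6.2, p_2=9, m=212: x_1* = 0.2·212/6.2 = 6.8387, x_2* = 18.8444.
Utility at the optimum: U(6.8387, 18.8444) = 15.3866.

V = 15.3866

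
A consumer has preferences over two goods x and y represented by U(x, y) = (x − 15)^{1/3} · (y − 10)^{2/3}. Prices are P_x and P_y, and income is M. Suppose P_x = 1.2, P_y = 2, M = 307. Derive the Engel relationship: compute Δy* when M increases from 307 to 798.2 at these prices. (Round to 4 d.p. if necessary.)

This is Cobb-Douglas in (x−15, y−10): tangency gives 1/3·P_y·(y−10) = 2/3·P_x·(x−15).
Substituting into the budget: x* = 15 + 1/3·(M − 15·P_x − 10·P_y)/P_x, and y* = 10 + 2/3·(…)/P_y.
Discretionary income = 307 − 15·1.2 − 10·2 = 269; y* = 10 + 2/3·269/2 = 99.6667.
At M' = 798.2: y* = 263.4. Change: 263.4 − 99.6667 = 163.7333.

Δy* = 163.7333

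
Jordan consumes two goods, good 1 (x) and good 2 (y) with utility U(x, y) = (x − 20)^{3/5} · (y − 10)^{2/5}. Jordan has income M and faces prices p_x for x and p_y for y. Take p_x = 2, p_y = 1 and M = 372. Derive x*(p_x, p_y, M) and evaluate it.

This is Cobb-Douglas in (x−20, y−10): tangency gives 0.6·p_y·(y−10) = 0.4·p_x·(x−20).
After buying the subsistence bundle (20, 10), a share 0.6 of the remaining income goes to x: x* = 20 + 0.6·(M − 20p_x − 10p_y)/p_x.
Discretionary income = 372 − 20·2 − 10·1 = 322; x* = 20 + 0.6·322/2 = 116.6.

x* = 116.6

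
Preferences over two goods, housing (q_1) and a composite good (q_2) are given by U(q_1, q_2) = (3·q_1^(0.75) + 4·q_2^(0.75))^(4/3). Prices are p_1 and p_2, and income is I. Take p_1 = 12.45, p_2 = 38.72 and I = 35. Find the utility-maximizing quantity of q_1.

q_1* = 2.544

From the CES first-order condition, (3/4)·(q_2/q_1)^(0.25) = p_1/p_2.
Solve for the ratio: q_2/q_1 = [(4/3)·p_1/p_2]^(4).
With the ratio pinned down, the budget gives q_1* = I/(p_1 + p_2·(q_2/q_1)) and q_2* = (q_2/q_1)·q_1*.
Numerically q_2/q_1 = 0.033782, so q_1* = 35/(12.45 + 38.72·0.033782) = 2.544.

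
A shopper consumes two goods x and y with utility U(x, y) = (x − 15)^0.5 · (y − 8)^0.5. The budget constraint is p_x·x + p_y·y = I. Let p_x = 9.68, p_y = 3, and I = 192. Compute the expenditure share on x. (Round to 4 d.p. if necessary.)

share on x = 0.8156

MRS = (y−8)/(x−15). Tangency with p_x/p_y gives y−8 = (p_x/p_y)·(x−15).
Substituting into the budget: x* = 15 + 0.5·(I − 15·p_x − 8·p_y)/p_x, and y* = 8 + 0.5·(…)/p_y.
Discretionary income = 192 − 15·9.68 − 8·3 = 22.8; x* = 15 + 0.5·22.8/9.68 = 16.1777; y* = 8 + 0.5·22.8/3 = 11.8.
Expenditure on x: 9.68·16.1777 = 156.6; share = 0.8156.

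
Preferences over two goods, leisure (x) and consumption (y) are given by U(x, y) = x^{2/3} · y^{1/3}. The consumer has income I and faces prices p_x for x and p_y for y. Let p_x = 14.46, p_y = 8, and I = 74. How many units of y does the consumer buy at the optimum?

y* = 3.0833

MU_x/MU_y = (2/3·y)/(1/3·x); tangency sets this equal to p_x/p_y.
Rearranging, p_y·y = (1/2)·p_x·x. Substituting into the budget gives p_x·x·(1 + (1/2)) = I.
Demand: x*(p_x,p_y,I) = 2/3·I/p_x and y* = 1/3·I/p_y.
At p_x=14.46, p_y=8, I=74: y* = 1/3·74/8 = 3.0833.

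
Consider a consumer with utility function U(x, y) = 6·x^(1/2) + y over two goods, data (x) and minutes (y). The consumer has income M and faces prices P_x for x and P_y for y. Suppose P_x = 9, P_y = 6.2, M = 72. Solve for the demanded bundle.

x* = 4.2711, y* = 5.4129

MU_x = 3/√x, MU_y = 1. Tangency: 3/√x = P_x/P_y.
Thus x* = (3·P_y/P_x)² — independent of M — with the rest of income spent on y.
Plugging in: x* = (3·6.2/9)² = 4.2711, y* = 5.4129.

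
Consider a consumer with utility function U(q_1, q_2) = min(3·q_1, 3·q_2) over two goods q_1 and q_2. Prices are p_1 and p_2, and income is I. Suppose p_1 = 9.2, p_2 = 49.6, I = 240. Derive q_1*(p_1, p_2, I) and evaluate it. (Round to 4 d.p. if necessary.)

q_1* = 4.0816

With perfect complements, no substitution: consume in ratio q_1:q_2 = 3:3.
Budget: p_1·q_1 + p_2·q_1 = I, so (3·p_1 + 3·p_2)·q_1 = 3·I.
Demand: q_1*(p_1,p_2,I) = 3·I/(3·p_1 + 3·p_2), q_2* = 3·I/(3·p_1 + 3·p_2).
Here 3·9.2 + 3·49.6 = 176.4, giving q_1* = 4.0816.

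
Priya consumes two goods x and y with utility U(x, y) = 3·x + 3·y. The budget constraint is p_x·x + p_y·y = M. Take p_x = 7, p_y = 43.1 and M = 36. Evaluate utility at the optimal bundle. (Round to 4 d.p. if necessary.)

V = 15.4286

Perfect substitutes: compare marginal utility per dollar. 3/p_x vs 3/p_y → 0.4286 vs 0.0696.
x gives more utility per dollar, so spend all income on x: x* = M/p_x, y* = 0.
Numerically: x* = 5.1429, y* = 0.
Utility at the optimum: U(5.1429, 0) = 15.4286.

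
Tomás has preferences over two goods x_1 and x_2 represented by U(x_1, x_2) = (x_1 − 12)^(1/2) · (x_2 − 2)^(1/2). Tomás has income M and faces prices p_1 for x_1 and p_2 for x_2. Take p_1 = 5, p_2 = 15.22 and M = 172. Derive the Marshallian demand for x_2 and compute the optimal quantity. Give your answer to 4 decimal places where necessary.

x_2* = 4.6794

After buying the subsistence bundle (12, 2), a share 0.5 of the remaining income goes to x_1: x_1* = 12 + 0.5·(M − 12p_1 − 2p_2)/p_1.
Discretionary income = 172 − 12·5 − 2·15.22 = 81.56; x_2* = 2 + 0.5·81.56/15.22 = 4.6794.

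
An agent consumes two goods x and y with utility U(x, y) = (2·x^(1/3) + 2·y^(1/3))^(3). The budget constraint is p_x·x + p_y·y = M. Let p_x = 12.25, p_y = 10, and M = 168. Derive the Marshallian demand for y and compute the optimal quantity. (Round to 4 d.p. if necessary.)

y* = 8.8258

From the CES first-order condition, (y/x)^(2/3) = p_x/p_y.
Solve for the ratio: y/x = [p_x/p_y]^(1.5).
With the ratio pinned down, the budget gives x* = M/(p_x + p_y·(y/x)) and y* = (y/x)·x*.
Numerically y/x = 1.355827, so x* = 168/(12.25 + 10·1.355827) = 6.5095 and y* = 1.355827·6.5095 = 8.8258.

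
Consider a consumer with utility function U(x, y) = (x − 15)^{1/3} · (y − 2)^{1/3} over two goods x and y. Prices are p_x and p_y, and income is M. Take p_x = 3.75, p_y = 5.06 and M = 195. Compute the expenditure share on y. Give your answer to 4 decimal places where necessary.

Let x' = x−15, y' = y−2. MRS = y'/x' = p_x/p_y.
Substituting into the budget: x* = 15 + 0.5·(M − 15·p_x − 2·p_y)/p_x, and y* = 2 + 0.5·(…)/p_y.
Discretionary income = 195 − 15·3.75 − 2·5.06 = 128.63; x* = 15 + 0.5·128.63/3.75 = 32.1507; y* = 2 + 0.5·128.63/5.06 = 14.7105.
Expenditure on y: 5.06·14.7105 = 74.435; share = 0.3817.

share on y = 0.3817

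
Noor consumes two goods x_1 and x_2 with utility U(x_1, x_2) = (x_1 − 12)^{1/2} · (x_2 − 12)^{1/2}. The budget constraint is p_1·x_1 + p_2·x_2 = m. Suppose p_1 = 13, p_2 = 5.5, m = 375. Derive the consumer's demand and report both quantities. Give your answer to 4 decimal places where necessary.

x_1* = 17.8846, x_2* = 25.9091

MRS = (x_2−12)/(x_1−12). Tangency with p_1/p_2 gives x_2−12 = (p_1/p_2)·(x_1−12).
Substituting into the budget: x_1* = 12 + 0.5·(m − 12·p_1 − 12·p_2)/p_1, and x_2* = 12 + 0.5·(…)/p_2.
Discretionary income = 375 − 12·13 − 12·5.5 = 153; x_1* = 12 + 0.5·153/13 = 17.8846; x_2* = 12 + 0.5·153/5.5 = 25.9091.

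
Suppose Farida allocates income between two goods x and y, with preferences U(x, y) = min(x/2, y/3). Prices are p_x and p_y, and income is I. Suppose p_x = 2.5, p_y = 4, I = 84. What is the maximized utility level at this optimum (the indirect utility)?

V = 4.9412

Leontief preferences: the optimum is at the kink where x/2 = y/3, i.e. y = (3/2)·x.
Budget: p_x·x + p_y·(3/2)·x = I, so (2·p_x + 3·p_y)·x = 2·I.
Demand: x*(p_x,p_y,I) = 2·I/(2·p_x + 3·p_y), y* = 3·I/(2·p_x + 3·p_y).
Here 2·2.5 + 3·4 = 17, giving x* = 9.8824 and y* = 14.8235.
Utility at the optimum: U(9.8824, 14.8235) = 4.9412.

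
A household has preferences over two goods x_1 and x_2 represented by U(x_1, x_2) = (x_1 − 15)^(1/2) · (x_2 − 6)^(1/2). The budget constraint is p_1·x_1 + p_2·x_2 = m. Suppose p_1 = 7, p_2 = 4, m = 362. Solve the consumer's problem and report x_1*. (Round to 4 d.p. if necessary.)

x_1* = 31.6429

Let x_1' = x_1−15, x_2' = x_2−6. MRS = x_2'/x_1' = p_1/p_2.
Substituting into the budget: x_1* = 15 + 0.5·(m − 15·p_1 − 6·p_2)/p_1, and x_2* = 6 + 0.5·(…)/p_2.
Discretionary income = 362 − 15·7 − 6·4 = 233; x_1* = 15 + 0.5·233/7 = 31.6429.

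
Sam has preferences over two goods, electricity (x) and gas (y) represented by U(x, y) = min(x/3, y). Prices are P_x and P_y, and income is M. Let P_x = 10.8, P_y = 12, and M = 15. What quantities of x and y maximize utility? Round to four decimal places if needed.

With perfect complements, no substitution: consume in ratio x:y = 3:1.
Budget: P_x·x + P_y·(1/3)·x = M, so (3·P_x + P_y)·x = 3·M.
Demand: x*(P_x,P_y,M) = 3·M/(3·P_x + P_y), y* = M/(3·P_x + P_y).
Here 3·10.8 + 12 = 44.4, giving x* = 1.0135 and y* = 0.3378.

x* = 1.0135, y* = 0.3378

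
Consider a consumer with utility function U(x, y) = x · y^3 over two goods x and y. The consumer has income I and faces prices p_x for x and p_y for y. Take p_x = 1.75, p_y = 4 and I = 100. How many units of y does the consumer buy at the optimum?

y* = 18.75

Demand: x*(p_x,p_y,I) = 0.25·I/p_x and y* = 0.75·I/p_y.
At p_x=1.75, p_y=4, I=100: y* = 0.75·100/4 = 18.75.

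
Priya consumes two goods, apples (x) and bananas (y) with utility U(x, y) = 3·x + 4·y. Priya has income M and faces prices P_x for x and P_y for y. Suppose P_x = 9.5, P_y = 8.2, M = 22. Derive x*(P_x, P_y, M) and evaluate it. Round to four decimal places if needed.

x* = 0

y gives more utility per dollar, so spend all income on y: y* = M/P_y, x* = 0.
Numerically: x* = 0, y* = 2.6829.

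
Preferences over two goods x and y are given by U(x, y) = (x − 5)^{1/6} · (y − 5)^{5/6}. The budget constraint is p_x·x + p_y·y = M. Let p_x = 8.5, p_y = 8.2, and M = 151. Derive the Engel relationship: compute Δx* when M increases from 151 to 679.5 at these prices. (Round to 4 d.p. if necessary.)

Δx* = 10.3627

After buying the subsistence bundle (5, 5), a share 1/6 of the remaining income goes to x: x* = 5 + 1/6·(M − 5p_x − 5p_y)/p_x.
Discretionary income = 151 − 5·8.5 − 5·8.2 = 67.5; x* = 5 + 1/6·67.5/8.5 = 6.3235.
At M' = 679.5: x* = 16.6863. Change: 16.6863 − 6.3235 = 10.3627.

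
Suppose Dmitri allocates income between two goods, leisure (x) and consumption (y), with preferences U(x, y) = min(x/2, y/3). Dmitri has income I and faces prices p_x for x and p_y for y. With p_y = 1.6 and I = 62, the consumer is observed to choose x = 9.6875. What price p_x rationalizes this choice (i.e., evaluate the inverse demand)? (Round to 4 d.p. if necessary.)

p_x = 4

Leontief preferences: the optimum is at the kink where x/2 = y/3, i.e. y = (3/2)·x.
Budget: p_x·x + p_y·(3/2)·x = I, so (2·p_x + 3·p_y)·x = 2·I.
Demand: x*(p_x,p_y,I) = 2·I/(2·p_x + 3·p_y), y* = 3·I/(2·p_x + 3·p_y).
Set x* = 9.6875 in the demand function and solve for p_x: p_x = 4.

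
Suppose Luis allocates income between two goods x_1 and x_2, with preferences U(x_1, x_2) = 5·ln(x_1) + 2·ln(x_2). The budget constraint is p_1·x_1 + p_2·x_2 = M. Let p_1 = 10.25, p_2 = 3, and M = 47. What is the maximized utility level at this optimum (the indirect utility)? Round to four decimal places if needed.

The MRS is (5/2)·x_2/x_1. Set MRS = p_1/p_2.
Rearranging, p_2·x_2 = (2/5)·p_1·x_1. Substituting into the budget gives p_1·x_1·(1 + (2/5)) = M.
Demand: x_1*(p_1,p_2,M) = 5/7·M/p_1 and x_2* = 2/7·M/p_2.
At p_1=10.25, p_2=3, M=47: x_1* = 5/7·47/10.25 = 3.2753, x_2* = 4.4762.
Utility at the optimum: U(3.2753, 4.4762) = 8.9295.

V = 8.9295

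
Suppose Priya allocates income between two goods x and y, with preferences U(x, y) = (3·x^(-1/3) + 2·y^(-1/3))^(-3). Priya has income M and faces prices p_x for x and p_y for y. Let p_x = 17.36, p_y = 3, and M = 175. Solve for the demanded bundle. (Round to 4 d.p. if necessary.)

Substitute y = (y/x)·x into the budget: x* = M/(p_x + p_y·(y/x)).
Numerically y/x = 2.752662, so x* = 175/(17.36 + 3·2.752662) = 6.8311 and y* = 2.752662·6.8311 = 18.8038.

x* = 6.8311, y* = 18.8038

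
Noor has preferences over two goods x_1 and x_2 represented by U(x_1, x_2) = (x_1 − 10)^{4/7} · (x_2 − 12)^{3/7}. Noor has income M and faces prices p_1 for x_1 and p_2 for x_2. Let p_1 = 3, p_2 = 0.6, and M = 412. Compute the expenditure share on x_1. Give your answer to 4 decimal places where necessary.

This is Cobb-Douglas in (x_1−10, x_2−12): tangency gives 4/7·p_2·(x_2−12) = 3/7·p_1·(x_1−10).
Substituting into the budget: x_1* = 10 + 4/7·(M − 10·p_1 − 12·p_2)/p_1, and x_2* = 12 + 3/7·(…)/p_2.
Discretionary income = 412 − 10·3 − 12·0.6 = 374.8; x_1* = 10 + 4/7·374.8/3 = 81.3905; x_2* = 12 + 3/7·374.8/0.6 = 279.7143.
Expenditure on x_1: 3·81.3905 = 244.1714; share = 0.5926.

share on x_1 = 0.5926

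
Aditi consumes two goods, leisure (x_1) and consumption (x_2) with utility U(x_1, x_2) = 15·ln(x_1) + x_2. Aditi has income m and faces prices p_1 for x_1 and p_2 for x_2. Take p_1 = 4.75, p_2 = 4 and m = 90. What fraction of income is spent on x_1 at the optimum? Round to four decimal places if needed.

Set MRS = p_1/p_2: (15/x_1)/1 = p_1/p_2.
So x_1*(p_1,p_2) = 15·p_2/p_1, independent of income; and x_2* = (m − 15·p_2)/p_2.
At the given prices: x_1* = 15·4/4.75 = 12.6316, and x_2* = 7.5.
Expenditure on x_1: 4.75·12.6316 = 60; share = 0.6667.

share on x_1 = 0.6667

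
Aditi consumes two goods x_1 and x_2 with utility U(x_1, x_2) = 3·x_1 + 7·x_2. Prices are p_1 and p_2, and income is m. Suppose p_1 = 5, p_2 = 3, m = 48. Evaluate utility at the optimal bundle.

Perfect substitutes: compare marginal utility per dollar. 3/p_1 vs 7/p_2 → 0.6 vs 2.3333.
x_2 gives more utility per dollar, so spend all income on x_2: x_2* = m/p_2, x_1* = 0.
Numerically: x_1* = 0, x_2* = 16.
Utility at the optimum: U(0, 16) = 112.

V = 112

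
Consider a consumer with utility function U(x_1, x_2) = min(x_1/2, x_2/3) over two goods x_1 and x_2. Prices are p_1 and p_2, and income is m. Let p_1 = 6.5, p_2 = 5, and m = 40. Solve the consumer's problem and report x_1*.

Leontief preferences: the optimum is at the kink where x_1/2 = x_2/3, i.e. x_2 = (3/2)·x_1.
Budget: p_1·x_1 + p_2·(3/2)·x_1 = m, so (2·p_1 + 3·p_2)·x_1 = 2·m.
Demand: x_1*(p_1,p_2,m) = 2·m/(2·p_1 + 3·p_2), x_2* = 3·m/(2·p_1 + 3·p_2).
Here 2·6.5 + 3·5 = 28, giving x_1* = 2.8571.

x_1* = 2.8571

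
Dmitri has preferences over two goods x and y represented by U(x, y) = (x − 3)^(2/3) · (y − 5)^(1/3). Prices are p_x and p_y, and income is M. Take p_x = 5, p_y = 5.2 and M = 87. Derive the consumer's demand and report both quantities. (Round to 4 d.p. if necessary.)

x* = 9.1333, y* = 7.9487

This is Cobb-Douglas in (x−3, y−5): tangency gives 2/3·p_y·(y−5) = 1/3·p_x·(x−3).
Substituting into the budget: x* = 3 + 2/3·(M − 3·p_x − 5·p_y)/p_x, and y* = 5 + 1/3·(…)/p_y.
Discretionary income = 87 − 3·5 − 5·5.2 = 46; x* = 3 + 2/3·46/5 = 9.1333; y* = 5 + 1/3·46/5.2 = 7.9487.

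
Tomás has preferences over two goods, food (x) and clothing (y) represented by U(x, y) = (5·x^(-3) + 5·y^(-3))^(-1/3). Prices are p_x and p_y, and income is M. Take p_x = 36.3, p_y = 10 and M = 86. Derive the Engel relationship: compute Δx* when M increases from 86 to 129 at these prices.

MRS = MU_x/MU_y = (y/x)^(4). Set equal to p_x/p_y.
Solve for the ratio: y/x = [p_x/p_y]^(0.25).
With the ratio pinned down, the budget gives x* = M/(p_x + p_y·(y/x)) and y* = (y/x)·x*.
Numerically y/x = 1.38031, so x* = 86/(36.3 + 10·1.38031) = 1.7165.
At M' = 129: x* = 2.5747. Change: 2.5747 − 1.7165 = 0.8582.

Δx* = 0.8582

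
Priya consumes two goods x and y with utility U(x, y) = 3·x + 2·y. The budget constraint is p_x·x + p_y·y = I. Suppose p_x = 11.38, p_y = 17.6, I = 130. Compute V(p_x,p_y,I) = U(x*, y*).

V = 34.2707

Linear utility — the consumer picks whichever good has higher MU/price: 3/11.38 = 0.2636 vs 2/17.6 = 0.1136.
x gives more utility per dollar, so spend all income on x: x* = I/p_x, y* = 0.
Numerically: x* = 11.4236, y* = 0.
Utility at the optimum: U(11.4236, 0) = 34.2707.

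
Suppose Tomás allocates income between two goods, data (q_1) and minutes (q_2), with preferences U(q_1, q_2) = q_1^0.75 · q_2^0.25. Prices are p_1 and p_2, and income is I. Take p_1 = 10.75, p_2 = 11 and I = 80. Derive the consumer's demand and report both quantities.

q_1* = 5.5814, q_2* = 1.8182

Tangency: MRS = 3·q_2/q_1 = p_1/p_2.
Rearranging, p_2·q_2 = (1/3)·p_1·q_1. Substituting into the budget gives p_1·q_1·(1 + (1/3)) = I.
Demand: q_1*(p_1,p_2,I) = 0.75·I/p_1 and q_2* = 0.25·I/p_2.
At p_1=10.75, p_2=11, I=80: q_1* = 0.75·80/10.75 = 5.5814, q_2* = 1.8182.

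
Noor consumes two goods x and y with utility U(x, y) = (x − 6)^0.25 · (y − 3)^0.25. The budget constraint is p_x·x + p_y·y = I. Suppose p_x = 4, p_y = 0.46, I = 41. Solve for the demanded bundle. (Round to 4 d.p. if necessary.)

Let x' = x−6, y' = y−3. MRS = y'/x' = p_x/p_y.
After buying the subsistence bundle (6, 3), a share 0.5 of the remaining income goes to x: x* = 6 + 0.5·(I − 6p_x − 3p_y)/p_x.
Discretionary income = 41 − 6·4 − 3·0.46 = 15.62; x* = 6 + 0.5·15.62/4 = 7.9525; y* = 3 + 0.5·15.62/0.46 = 19.9783.

x* = 7.9525, y* = 19.9783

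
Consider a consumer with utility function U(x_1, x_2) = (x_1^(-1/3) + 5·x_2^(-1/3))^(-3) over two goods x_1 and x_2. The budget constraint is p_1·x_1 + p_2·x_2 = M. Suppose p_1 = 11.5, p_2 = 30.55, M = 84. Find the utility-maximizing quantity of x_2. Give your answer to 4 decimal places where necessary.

MU_x_1 ∝ x_1^(-4/3), MU_x_2 ∝ 5·x_2^(-4/3), so MRS = (1/5)·(x_2/x_1)^(4/3) = p_1/p_2.
Solve for the ratio: x_2/x_1 = [5·p_1/p_2]^(0.75).
Substitute x_2 = (x_2/x_1)·x_1 into the budget: x_1* = M/(p_1 + p_2·(x_2/x_1)).
Numerically x_2/x_1 = 1.606913, so x_1* = 84/(11.5 + 30.55·1.606913) = 1.3863 and x_2* = 1.606913·1.3863 = 2.2277.

x_2* = 2.2277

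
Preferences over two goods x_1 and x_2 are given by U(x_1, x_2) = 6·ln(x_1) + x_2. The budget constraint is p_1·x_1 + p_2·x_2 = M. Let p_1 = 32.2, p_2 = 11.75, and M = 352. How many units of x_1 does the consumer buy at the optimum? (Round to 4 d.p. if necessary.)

x_1* = 2.1894

So x_1*(p_1,p_2) = 6·p_2/p_1, independent of income; and x_2* = (M − 6·p_2)/p_2.
At the given prices: x_1* = 6·11.75/32.2 = 2.1894.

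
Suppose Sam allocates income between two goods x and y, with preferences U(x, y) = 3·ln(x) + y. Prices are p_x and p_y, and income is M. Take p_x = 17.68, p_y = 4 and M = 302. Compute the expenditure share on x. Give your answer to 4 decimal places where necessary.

At the given prices: x* = 3·4/17.68 = 0.6787, and y* = 72.5.
Expenditure on x: 17.68·0.6787 = 12; share = 0.0397.

share on x = 0.0397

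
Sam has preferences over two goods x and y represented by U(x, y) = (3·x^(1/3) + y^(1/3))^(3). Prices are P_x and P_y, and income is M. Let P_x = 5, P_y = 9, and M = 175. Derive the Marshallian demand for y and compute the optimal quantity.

With the ratio pinned down, the budget gives x* = M/(P_x + P_y·(y/x)) and y* = (y/x)·x*.
Numerically y/x = 0.079691, so x* = 175/(5 + 9·0.079691) = 30.6093 and y* = 0.079691·30.6093 = 2.4393.

y* = 2.4393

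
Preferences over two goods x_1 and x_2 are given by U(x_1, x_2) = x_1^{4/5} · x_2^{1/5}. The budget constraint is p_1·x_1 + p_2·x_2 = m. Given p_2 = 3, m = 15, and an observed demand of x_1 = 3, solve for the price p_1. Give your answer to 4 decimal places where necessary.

MU_x_1/MU_x_2 = (0.8·x_2)/(0.2·x_1); tangency sets this equal to p_1/p_2.
So 0.8·p_2·x_2 = 0.2·p_1·x_1; combined with the budget, a share 0.8 of income goes to x_1.
Demand: x_1*(p_1,p_2,m) = 0.8·m/p_1 and x_2* = 0.2·m/p_2.
Set x_1* = 3 in the demand function and solve for p_1: p_1 = 4.

p_1 = 4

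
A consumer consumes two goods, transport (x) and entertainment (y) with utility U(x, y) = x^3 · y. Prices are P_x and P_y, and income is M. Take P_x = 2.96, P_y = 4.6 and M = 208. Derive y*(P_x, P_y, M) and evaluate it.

Demand: x*(P_x,P_y,M) = 0.75·M/P_x and y* = 0.25·M/P_y.
At P_x=2.96, P_y=4.6, M=208: y* = 0.25·208/4.6 = 11.3043.

y* = 11.3043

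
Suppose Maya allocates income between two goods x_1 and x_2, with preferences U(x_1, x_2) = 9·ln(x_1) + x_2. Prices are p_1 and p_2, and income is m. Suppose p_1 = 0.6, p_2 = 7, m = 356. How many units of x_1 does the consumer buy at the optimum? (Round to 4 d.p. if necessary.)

x_1* = 105

Set MRS = p_1/p_2: (9/x_1)/1 = p_1/p_2.
So x_1*(p_1,p_2) = 9·p_2/p_1, independent of income; and x_2* = (m − 9·p_2)/p_2.
At the given prices: x_1* = 9·7/0.6 = 105.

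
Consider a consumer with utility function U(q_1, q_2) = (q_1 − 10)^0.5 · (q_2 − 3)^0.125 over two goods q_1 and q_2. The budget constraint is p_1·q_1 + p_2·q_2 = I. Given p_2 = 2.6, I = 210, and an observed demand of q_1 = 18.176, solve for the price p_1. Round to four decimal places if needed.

p_1 = 10

Let q_1' = q_1−10, q_2' = q_2−3. MRS = 4·q_2'/q_1' = p_1/p_2.
After buying the subsistence bundle (10, 3), a share 0.8 of the remaining income goes to q_1: q_1* = 10 + 0.8·(I − 10p_1 − 3p_2)/p_1.
Set q_1* = 18.176 in the demand function and solve for p_1: p_1 = 10.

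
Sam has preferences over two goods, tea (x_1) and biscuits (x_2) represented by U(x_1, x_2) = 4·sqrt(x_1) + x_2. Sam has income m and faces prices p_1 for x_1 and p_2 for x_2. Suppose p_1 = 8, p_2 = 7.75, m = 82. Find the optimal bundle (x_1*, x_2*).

x_1* = 3.7539, x_2* = 6.7056

Utility is quasi-linear in x_2; the FOC for x_1 is 2/√x_1 = p_1/p_2.
Solve: √x_1 = 2·p_2/p_1, so x_1*(p_1,p_2) = (2·p_2/p_1)², and x_2* = (m − p_1·x_1*)/p_2.
Plugging in: x_1* = (2·7.75/8)² = 3.7539, x_2* = 6.7056.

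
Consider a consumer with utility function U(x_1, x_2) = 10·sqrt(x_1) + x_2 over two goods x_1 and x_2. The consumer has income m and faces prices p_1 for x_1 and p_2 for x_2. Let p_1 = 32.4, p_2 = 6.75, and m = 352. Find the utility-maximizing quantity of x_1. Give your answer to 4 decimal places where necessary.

Set MRS = p_1/p_2: 5·x_1^(−1/2) = p_1/p_2.
Solve: √x_1 = 5·p_2/p_1, so x_1*(p_1,p_2) = (5·p_2/p_1)², and x_2* = (m − p_1·x_1*)/p_2.
Plugging in: x_1* = (5·6.75/32.4)² = 1.0851.

x_1* = 1.0851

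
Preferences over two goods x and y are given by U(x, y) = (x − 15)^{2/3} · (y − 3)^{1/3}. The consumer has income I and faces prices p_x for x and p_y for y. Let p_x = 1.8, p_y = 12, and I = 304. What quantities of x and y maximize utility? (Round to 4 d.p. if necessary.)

x* = 104.2593, y* = 9.6944

This is Cobb-Douglas in (x−15, y−3): tangency gives 2/3·p_y·(y−3) = 1/3·p_x·(x−15).
After buying the subsistence bundle (15, 3), a share 2/3 of the remaining income goes to x: x* = 15 + 2/3·(I − 15p_x − 3p_y)/p_x.
Discretionary income = 304 − 15·1.8 − 3·12 = 241; x* = 15 + 2/3·241/1.8 = 104.2593; y* = 3 + 1/3·241/12 = 9.6944.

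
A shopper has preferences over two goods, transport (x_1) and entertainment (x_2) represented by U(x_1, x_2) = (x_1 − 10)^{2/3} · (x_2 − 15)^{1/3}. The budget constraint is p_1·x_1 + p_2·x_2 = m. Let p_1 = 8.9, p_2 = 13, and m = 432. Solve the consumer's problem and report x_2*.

After buying the subsistence bundle (10, 15), a share 2/3 of the remaining income goes to x_1: x_1* = 10 + 2/3·(m − 10p_1 − 15p_2)/p_1.
Discretionary income = 432 − 10·8.9 − 15·13 = 148; x_2* = 15 + 1/3·148/13 = 18.7949.

x_2* = 18.7949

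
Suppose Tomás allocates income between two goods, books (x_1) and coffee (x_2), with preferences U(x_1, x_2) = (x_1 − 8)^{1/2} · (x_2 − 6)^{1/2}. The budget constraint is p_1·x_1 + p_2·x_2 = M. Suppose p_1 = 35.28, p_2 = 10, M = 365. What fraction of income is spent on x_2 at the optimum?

Let x_1' = x_1−8, x_2' = x_2−6. MRS = x_2'/x_1' = p_1/p_2.
Substituting into the budget: x_1* = 8 + 0.5·(M − 8·p_1 − 6·p_2)/p_1, and x_2* = 6 + 0.5·(…)/p_2.
Discretionary income = 365 − 8·35.28 − 6·10 = 22.76; x_1* = 8 + 0.5·22.76/35.28 = 8.3226; x_2* = 6 + 0.5·22.76/10 = 7.138.
Expenditure on x_2: 10·7.138 = 71.38; share = 0.1956.

share on x_2 = 0.1956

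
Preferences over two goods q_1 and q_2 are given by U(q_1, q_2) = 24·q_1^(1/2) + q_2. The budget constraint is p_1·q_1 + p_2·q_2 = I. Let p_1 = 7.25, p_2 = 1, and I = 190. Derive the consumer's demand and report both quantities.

q_1* = 2.7396, q_2* = 170.1379

Solve: √q_1 = 12·p_2/p_1, so q_1*(p_1,p_2) = (12·p_2/p_1)², and q_2* = (I − p_1·q_1*)/p_2.
Plugging in: q_1* = (12·1/7.25)² = 2.7396, q_2* = 170.1379.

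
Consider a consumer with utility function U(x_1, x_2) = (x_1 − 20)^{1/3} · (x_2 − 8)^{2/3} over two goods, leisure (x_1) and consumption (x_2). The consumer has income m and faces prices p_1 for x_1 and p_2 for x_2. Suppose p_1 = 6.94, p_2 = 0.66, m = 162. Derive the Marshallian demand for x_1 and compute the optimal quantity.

MRS = (1/2)·(x_2−8)/(x_1−20). Tangency with p_1/p_2 gives x_2−8 = 2·(p_1/p_2)·(x_1−20).
After buying the subsistence bundle (20, 8), a share 1/3 of the remaining income goes to x_1: x_1* = 20 + 1/3·(m − 20p_1 − 8p_2)/p_1.
Discretionary income = 162 − 20·6.94 − 8·0.66 = 17.92; x_1* = 20 + 1/3·17.92/6.94 = 20.8607.

x_1* = 20.8607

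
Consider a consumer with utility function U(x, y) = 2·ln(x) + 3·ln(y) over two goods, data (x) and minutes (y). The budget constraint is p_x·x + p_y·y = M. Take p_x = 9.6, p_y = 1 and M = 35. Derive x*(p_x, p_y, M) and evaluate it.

MU_x/MU_y = (2·y)/(3·x); tangency sets this equal to p_x/p_y.
Rearranging, p_y·y = (3/2)·p_x·x. Substituting into the budget gives p_x·x·(1 + (3/2)) = M.
Demand: x*(p_x,p_y,M) = 0.4·M/p_x and y* = 0.6·M/p_y.
At p_x=9.6, p_y=1, M=35: x* = 0.4·35/9.6 = 1.4583.

x* = 1.4583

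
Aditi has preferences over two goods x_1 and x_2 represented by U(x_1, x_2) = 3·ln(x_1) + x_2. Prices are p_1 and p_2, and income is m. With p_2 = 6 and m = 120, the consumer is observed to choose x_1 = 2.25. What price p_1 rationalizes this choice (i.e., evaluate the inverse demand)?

MU_x_1 = 3/x_1, MU_x_2 = 1. Tangency: 3/x_1 = p_1/p_2.
So x_1*(p_1,p_2) = 3·p_2/p_1, independent of income; and x_2* = (m − 3·p_2)/p_2.
Set x_1* = 2.25 in the demand function and solve for p_1: p_1 = 8.

p_1 = 8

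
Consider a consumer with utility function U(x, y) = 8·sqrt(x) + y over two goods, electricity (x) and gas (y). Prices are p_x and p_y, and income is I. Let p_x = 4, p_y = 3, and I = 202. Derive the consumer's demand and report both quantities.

x* = 9, y* = 55.3333

MU_x = 4/√x, MU_y = 1. Tangency: 4/√x = p_x/p_y.
Solve: √x = 4·p_y/p_x, so x*(p_x,p_y) = (4·p_y/p_x)², and y* = (I − p_x·x*)/p_y.
Plugging in: x* = (4·3/4)² = 9, y* = 55.3333.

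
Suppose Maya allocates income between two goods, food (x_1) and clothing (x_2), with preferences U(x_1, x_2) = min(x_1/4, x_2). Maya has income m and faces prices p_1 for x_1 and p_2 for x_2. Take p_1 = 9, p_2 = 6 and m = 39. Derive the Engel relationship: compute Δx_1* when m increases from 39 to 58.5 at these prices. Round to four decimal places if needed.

Δx_1* = 1.8571

Leontief preferences: the optimum is at the kink where x_1/4 = x_2/1, i.e. x_2 = (1/4)·x_1.
Budget: p_1·x_1 + p_2·(1/4)·x_1 = m, so (4·p_1 + p_2)·x_1 = 4·m.
Demand: x_1*(p_1,p_2,m) = 4·m/(4·p_1 + p_2), x_2* = m/(4·p_1 + p_2).
Here 4·9 + 6 = 42, giving x_1* = 3.7143.
At m' = 58.5: x_1* = 5.5714. Change: 5.5714 − 3.7143 = 1.8571.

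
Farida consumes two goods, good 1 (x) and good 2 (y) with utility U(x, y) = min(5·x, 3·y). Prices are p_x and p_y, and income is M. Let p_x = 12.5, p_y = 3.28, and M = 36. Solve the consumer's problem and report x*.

x* = 2.0037

Leontief preferences: the optimum is at the kink where x/3 = y/5, i.e. y = (5/3)·x.
Budget: p_x·x + p_y·(5/3)·x = M, so (3·p_x + 5·p_y)·x = 3·M.
Demand: x*(p_x,p_y,M) = 3·M/(3·p_x + 5·p_y), y* = 5·M/(3·p_x + 5·p_y).
Here 3·12.5 + 5·3.28 = 53.9, giving x* = 2.0037.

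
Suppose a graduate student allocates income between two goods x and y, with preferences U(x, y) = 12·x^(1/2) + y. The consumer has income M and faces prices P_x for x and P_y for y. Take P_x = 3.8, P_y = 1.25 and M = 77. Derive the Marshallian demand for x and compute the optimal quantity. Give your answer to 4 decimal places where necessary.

Solve: √x = 6·P_y/P_x, so x*(P_x,P_y) = (6·P_y/P_x)², and y* = (M − P_x·x*)/P_y.
Plugging in: x* = (6·1.25/3.8)² = 3.8954.

x* = 3.8954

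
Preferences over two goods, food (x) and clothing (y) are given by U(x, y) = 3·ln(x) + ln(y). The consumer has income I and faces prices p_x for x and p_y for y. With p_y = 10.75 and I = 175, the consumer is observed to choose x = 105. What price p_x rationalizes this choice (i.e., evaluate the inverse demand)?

p_x = 1.25

MU_x/MU_y = (3·y)/(x); tangency sets this equal to p_x/p_y.
Rearranging, p_y·y = (1/3)·p_x·x. Substituting into the budget gives p_x·x·(1 + (1/3)) = I.
Demand: x*(p_x,p_y,I) = 0.75·I/p_x and y* = 0.25·I/p_y.
Set x* = 105 in the demand function and solve for p_x: p_x = 1.25.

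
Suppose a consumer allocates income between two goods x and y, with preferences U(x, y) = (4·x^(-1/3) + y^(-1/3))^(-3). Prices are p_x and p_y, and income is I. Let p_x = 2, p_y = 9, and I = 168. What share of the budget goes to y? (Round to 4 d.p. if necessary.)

MRS = MU_x/MU_y = 4·(y/x)^(4/3). Set equal to p_x/p_y.
Hence y/x = ((1/4)·p_x/p_y)^(1/(4/3)), i.e. raised to the 0.75 power.
Substitute y = (y/x)·x into the budget: x* = I/(p_x + p_y·(y/x)).
Numerically y/x = 0.114432, so x* = 168/(2 + 9·0.114432) = 55.4477 and y* = 0.114432·55.4477 = 6.345.
Expenditure on y: 9·6.345 = 57.1046; share = 0.3399.

share on y = 0.3399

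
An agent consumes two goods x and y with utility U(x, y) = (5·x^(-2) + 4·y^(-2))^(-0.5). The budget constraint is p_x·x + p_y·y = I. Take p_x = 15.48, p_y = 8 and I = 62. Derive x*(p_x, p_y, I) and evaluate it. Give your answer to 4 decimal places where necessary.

From the CES first-order condition, (5/4)·(y/x)^(3) = p_x/p_y.
Solve for the ratio: y/x = [(4/5)·p_x/p_y]^(1/3).
Substitute y = (y/x)·x into the budget: x* = I/(p_x + p_y·(y/x)).
Numerically y/x = 1.156797, so x* = 62/(15.48 + 8·1.156797) = 2.5066.

x* = 2.5066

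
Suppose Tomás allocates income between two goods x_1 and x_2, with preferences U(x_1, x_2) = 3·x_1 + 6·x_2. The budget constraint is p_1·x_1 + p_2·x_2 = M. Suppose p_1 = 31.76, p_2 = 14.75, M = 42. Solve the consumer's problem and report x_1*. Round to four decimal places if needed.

Perfect substitutes: compare marginal utility per dollar. 3/p_1 vs 6/p_2 → 0.0945 vs 0.4068.
x_2 gives more utility per dollar, so spend all income on x_2: x_2* = M/p_2, x_1* = 0.
Numerically: x_1* = 0, x_2* = 2.8475.

x_1* = 0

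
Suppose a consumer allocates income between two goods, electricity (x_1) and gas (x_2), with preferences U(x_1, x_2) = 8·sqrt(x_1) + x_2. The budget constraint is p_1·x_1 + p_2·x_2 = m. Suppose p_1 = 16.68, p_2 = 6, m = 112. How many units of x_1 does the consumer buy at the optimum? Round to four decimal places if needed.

x_1* = 2.0703

Set MRS = p_1/p_2: 4·x_1^(−1/2) = p_1/p_2.
Solve: √x_1 = 4·p_2/p_1, so x_1*(p_1,p_2) = (4·p_2/p_1)², and x_2* = (m − p_1·x_1*)/p_2.
Plugging in: x_1* = (4·6/16.68)² = 2.0703.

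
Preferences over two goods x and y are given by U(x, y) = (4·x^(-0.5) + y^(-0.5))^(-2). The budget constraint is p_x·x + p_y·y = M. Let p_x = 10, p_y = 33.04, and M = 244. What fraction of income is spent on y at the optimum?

Numerically y/x = 0.178896, so x* = 244/(10 + 33.04·0.178896) = 15.3356 and y* = 0.178896·15.3356 = 2.7435.
Expenditure on y: 33.04·2.7435 = 90.6442; share = 0.3715.

share on y = 0.3715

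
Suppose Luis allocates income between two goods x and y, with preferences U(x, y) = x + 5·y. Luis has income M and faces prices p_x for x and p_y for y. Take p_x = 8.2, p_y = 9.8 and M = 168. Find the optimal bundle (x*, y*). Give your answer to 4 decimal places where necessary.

x* = 0, y* = 17.1429

Perfect substitutes: compare marginal utility per dollar. 1/p_x vs 5/p_y → 0.122 vs 0.5102.
y gives more utility per dollar, so spend all income on y: y* = M/p_y, x* = 0.
Numerically: x* = 0, y* = 17.1429.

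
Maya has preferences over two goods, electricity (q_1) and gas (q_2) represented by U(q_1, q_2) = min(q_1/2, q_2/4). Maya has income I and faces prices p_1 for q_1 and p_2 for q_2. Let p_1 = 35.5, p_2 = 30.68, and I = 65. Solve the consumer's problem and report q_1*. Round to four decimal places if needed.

Here 2·35.5 + 4·30.68 = 193.72, giving q_1* = 0.6711.

q_1* = 0.6711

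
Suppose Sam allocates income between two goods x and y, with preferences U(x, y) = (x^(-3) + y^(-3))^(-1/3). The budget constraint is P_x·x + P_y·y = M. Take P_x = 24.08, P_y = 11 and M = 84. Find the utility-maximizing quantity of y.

y* = 2.7276

From the CES first-order condition, (y/x)^(4) = P_x/P_y.
Solve for the ratio: y/x = [P_x/P_y]^(0.25).
Substitute y = (y/x)·x into the budget: x* = M/(P_x + P_y·(y/x)).
Numerically y/x = 1.216371, so x* = 84/(24.08 + 11·1.216371) = 2.2424 and y* = 1.216371·2.2424 = 2.7276.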